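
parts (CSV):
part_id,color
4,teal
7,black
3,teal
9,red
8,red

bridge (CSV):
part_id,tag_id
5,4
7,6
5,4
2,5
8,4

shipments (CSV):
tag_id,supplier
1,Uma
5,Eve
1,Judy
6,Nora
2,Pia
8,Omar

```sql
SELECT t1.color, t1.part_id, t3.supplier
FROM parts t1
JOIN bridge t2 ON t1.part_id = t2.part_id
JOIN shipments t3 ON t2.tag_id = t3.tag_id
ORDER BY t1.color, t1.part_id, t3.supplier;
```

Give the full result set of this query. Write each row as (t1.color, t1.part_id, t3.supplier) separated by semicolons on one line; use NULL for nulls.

(black, 7, Nora)

Evaluate left to right. First `parts t1 INNER JOIN bridge t2` on part_id: 2 row(s).
Then INNER JOIN `shipments t3` on tag_id: keep only rows whose t2.tag_id appears in t3.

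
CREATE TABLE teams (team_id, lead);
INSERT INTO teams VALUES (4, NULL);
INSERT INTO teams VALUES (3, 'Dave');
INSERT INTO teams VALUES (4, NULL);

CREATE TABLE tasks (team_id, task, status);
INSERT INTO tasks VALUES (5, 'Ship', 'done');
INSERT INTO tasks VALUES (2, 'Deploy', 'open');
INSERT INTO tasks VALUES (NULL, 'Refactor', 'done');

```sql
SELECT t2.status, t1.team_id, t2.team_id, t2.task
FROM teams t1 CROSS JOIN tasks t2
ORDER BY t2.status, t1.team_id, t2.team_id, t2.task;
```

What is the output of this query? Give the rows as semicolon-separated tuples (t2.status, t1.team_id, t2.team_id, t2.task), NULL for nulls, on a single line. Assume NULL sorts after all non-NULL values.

CROSS JOIN pairs every row of `teams` with every row of `tasks`: 3 × 3 = 9 rows.

(done, 3, 5, Ship); (done, 3, NULL, Refactor); (done, 4, 5, Ship); (done, 4, 5, Ship); (done, 4, NULL, Refactor); (done, 4, NULL, Refactor); (open, 3, 2, Deploy); (open, 4, 2, Deploy); (open, 4, 2, Deploy)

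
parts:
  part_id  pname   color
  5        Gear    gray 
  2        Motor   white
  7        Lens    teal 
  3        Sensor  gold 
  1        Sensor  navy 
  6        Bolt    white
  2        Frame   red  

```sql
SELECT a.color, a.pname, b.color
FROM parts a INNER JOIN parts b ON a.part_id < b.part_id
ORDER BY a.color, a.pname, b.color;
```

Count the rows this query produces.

20

INNER JOIN keeps only pairs where the ON condition holds.
Matching on a.part_id < b.part_id.
Matched pairs: 20.
Total: 20 rows.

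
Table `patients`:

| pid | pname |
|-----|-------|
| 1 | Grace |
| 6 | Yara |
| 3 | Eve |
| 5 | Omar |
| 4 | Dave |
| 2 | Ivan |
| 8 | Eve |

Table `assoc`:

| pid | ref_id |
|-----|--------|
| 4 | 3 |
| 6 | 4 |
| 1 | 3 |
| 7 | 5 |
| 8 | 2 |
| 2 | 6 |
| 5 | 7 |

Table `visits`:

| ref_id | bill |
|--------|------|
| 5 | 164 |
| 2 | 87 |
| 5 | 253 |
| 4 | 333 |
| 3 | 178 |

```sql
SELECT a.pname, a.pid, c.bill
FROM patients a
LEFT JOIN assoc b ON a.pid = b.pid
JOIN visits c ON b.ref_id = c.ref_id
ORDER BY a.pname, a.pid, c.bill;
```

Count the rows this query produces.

4

Evaluate left to right. First `patients a LEFT JOIN assoc b` on pid: 7 row(s).
Then INNER JOIN `visits c` on ref_id: keep only rows whose b.ref_id appears in c.
Result: 4 row(s).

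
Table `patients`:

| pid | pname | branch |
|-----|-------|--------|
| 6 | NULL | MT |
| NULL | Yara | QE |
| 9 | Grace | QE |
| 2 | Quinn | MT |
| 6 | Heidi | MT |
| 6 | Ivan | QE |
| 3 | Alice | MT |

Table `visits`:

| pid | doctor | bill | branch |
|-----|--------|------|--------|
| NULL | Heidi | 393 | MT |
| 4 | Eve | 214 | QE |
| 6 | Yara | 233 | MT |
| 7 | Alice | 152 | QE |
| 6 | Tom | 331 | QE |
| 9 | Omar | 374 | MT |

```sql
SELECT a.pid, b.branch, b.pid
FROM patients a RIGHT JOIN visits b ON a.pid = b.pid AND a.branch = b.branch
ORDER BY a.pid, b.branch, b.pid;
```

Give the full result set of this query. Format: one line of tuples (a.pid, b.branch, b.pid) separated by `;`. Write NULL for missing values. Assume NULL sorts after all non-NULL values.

RIGHT JOIN keeps every row from `visits`; unmatched rows get NULL for `patients`'s columns.
Matching on a.pid = b.pid AND a.branch = b.branch. A NULL in a compared column never satisfies the condition.
Matched pairs: 3; unmatched b rows kept: 4.

(6, MT, 6); (6, MT, 6); (6, QE, 6); (NULL, MT, 9); (NULL, MT, NULL); (NULL, QE, 4); (NULL, QE, 7)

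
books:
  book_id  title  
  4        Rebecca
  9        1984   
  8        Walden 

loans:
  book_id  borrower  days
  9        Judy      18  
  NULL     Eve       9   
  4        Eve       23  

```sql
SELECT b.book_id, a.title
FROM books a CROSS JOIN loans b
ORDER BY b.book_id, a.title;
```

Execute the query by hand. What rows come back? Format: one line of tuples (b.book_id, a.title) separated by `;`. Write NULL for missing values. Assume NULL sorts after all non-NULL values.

CROSS JOIN pairs every row of `books` with every row of `loans`: 3 × 3 = 9 rows.
After projecting and ordering:
b.book_id | a.title
4 | 1984
4 | Rebecca
4 | Walden
9 | 1984
9 | Rebecca
9 | Walden
NULL | 1984
NULL | Rebecca
NULL | Walden

(4, 1984); (4, Rebecca); (4, Walden); (9, 1984); (9, Rebecca); (9, Walden); (NULL, 1984); (NULL, Rebecca); (NULL, Walden)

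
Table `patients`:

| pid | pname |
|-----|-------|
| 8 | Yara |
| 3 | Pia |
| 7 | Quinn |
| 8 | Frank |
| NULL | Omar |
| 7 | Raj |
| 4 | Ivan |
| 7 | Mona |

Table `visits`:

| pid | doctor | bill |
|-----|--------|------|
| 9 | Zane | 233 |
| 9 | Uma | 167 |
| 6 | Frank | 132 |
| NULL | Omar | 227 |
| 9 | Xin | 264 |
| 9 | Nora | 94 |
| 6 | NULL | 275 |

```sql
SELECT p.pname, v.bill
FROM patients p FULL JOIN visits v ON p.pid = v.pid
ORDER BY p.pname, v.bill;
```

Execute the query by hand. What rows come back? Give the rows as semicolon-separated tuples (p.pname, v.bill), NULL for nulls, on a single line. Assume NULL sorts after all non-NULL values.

FULL OUTER JOIN keeps every row from both sides; unmatched rows get NULL for the other side's columns.
Matching on p.pid = v.pid. A NULL in a compared column never satisfies the condition.
- pid=8: no v row matches, row kept with v columns NULL.
- pid=3: no v row matches, row kept with v columns NULL.
- pid=7: no v row matches, row kept with v columns NULL.
- pid=8: no v row matches, row kept with v columns NULL.
- pid=NULL: no v row matches, row kept with v columns NULL.
- pid=7: no v row matches, row kept with v columns NULL.
- pid=4: no v row matches, row kept with v columns NULL.
- pid=7: no v row matches, row kept with v columns NULL.
- 7 row(s) from v found no p partner → padded with NULL.

(Frank, NULL); (Ivan, NULL); (Mona, NULL); (Omar, NULL); (Pia, NULL); (Quinn, NULL); (Raj, NULL); (Yara, NULL); (NULL, 94); (NULL, 132); (NULL, 167); (NULL, 227); (NULL, 233); (NULL, 264); (NULL, 275)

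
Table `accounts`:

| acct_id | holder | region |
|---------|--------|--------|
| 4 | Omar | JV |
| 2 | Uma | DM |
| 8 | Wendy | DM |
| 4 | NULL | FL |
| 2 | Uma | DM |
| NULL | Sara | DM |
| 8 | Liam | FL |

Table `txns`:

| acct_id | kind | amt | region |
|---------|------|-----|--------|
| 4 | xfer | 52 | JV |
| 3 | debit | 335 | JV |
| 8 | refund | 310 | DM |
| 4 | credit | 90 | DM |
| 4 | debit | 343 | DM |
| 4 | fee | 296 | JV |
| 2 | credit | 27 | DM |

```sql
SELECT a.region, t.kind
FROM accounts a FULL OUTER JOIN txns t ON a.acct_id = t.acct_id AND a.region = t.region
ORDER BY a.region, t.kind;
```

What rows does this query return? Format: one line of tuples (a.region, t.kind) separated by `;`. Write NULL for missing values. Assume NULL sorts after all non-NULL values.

(DM, credit); (DM, credit); (DM, refund); (DM, NULL); (FL, NULL); (FL, NULL); (JV, fee); (JV, xfer); (NULL, credit); (NULL, debit); (NULL, debit)

FULL OUTER JOIN keeps every row from both sides; unmatched rows get NULL for the other side's columns.
Matching on a.acct_id = t.acct_id AND a.region = t.region. A NULL in a compared column never satisfies the condition.
Matched pairs: 5; unmatched a rows kept: 3; unmatched t rows kept: 3.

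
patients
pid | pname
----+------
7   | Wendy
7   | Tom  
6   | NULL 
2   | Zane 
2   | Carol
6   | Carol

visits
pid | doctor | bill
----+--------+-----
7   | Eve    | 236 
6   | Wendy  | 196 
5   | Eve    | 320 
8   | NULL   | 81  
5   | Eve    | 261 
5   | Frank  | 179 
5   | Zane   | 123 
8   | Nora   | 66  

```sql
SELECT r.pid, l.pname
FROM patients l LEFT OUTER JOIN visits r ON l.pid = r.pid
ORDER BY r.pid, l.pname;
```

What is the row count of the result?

LEFT JOIN keeps every row from `patients`; unmatched rows get NULL for `visits`'s columns.
Matching on l.pid = r.pid.
Matched pairs: 4; unmatched l rows kept: 2.
Total: 4 matched + 2 padded = 6 rows.

6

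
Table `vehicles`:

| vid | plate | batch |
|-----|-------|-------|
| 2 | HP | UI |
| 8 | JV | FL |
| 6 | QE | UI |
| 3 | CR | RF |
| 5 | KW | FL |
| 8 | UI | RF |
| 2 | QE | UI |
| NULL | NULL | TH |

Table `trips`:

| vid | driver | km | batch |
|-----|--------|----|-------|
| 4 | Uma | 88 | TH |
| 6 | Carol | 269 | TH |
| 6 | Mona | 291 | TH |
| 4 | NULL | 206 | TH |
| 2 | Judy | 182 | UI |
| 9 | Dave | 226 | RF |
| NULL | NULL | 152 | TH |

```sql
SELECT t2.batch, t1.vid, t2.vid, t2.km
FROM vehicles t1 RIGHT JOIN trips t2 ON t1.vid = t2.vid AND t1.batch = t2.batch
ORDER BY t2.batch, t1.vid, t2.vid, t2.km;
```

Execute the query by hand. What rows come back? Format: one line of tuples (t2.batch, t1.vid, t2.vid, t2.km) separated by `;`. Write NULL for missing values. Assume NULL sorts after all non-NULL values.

(RF, NULL, 9, 226); (TH, NULL, 4, 88); (TH, NULL, 4, 206); (TH, NULL, 6, 269); (TH, NULL, 6, 291); (TH, NULL, NULL, 152); (UI, 2, 2, 182); (UI, 2, 2, 182)

RIGHT JOIN keeps every row from `trips`; unmatched rows get NULL for `vehicles`'s columns.
Matching on t1.vid = t2.vid AND t1.batch = t2.batch. A NULL in a compared column never satisfies the condition.
- vid=2, batch=UI: 1 matching t2 row(s), so 1 row(s) emitted.
- vid=8, batch=FL: no matching t2 row.
- vid=6, batch=UI: no matching t2 row.
- vid=3, batch=RF: no matching t2 row.
- vid=5, batch=FL: no matching t2 row.
- vid=8, batch=RF: no matching t2 row.
- vid=2, batch=UI: 1 matching t2 row(s), so 1 row(s) emitted.
- vid=NULL, batch=TH: no matching t2 row.
- plus 6 unmatched t2 row(s), each kept with NULL t1 columns.
After projecting and ordering:
t2.batch | t1.vid | t2.vid | t2.km
RF | NULL | 9 | 226
TH | NULL | 4 | 88
TH | NULL | 4 | 206
TH | NULL | 6 | 269
TH | NULL | 6 | 291
TH | NULL | NULL | 152
UI | 2 | 2 | 182
UI | 2 | 2 | 182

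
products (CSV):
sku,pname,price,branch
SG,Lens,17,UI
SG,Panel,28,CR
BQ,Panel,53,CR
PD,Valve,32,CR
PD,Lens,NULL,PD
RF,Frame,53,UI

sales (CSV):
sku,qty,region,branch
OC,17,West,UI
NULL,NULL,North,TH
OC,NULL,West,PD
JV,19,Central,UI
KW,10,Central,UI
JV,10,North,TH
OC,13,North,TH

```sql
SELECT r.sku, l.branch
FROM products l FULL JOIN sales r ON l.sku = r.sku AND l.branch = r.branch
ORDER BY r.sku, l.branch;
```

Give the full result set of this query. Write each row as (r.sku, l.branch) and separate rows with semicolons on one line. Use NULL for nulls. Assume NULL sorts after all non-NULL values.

(JV, NULL); (JV, NULL); (KW, NULL); (OC, NULL); (OC, NULL); (OC, NULL); (NULL, CR); (NULL, CR); (NULL, CR); (NULL, PD); (NULL, UI); (NULL, UI); (NULL, NULL)

FULL OUTER JOIN keeps every row from both sides; unmatched rows get NULL for the other side's columns.
Matching on l.sku = r.sku AND l.branch = r.branch. A NULL in a compared column never satisfies the condition.
- l row (sku=SG, branch=UI): no match → kept, r columns NULL.
- l row (sku=SG, branch=CR): no match → kept, r columns NULL.
- l row (sku=BQ, branch=CR): no match → kept, r columns NULL.
- l row (sku=PD, branch=CR): no match → kept, r columns NULL.
- l row (sku=PD, branch=PD): no match → kept, r columns NULL.
- l row (sku=RF, branch=UI): no match → kept, r columns NULL.
- 7 r row(s) had no l match → kept, l columns NULL.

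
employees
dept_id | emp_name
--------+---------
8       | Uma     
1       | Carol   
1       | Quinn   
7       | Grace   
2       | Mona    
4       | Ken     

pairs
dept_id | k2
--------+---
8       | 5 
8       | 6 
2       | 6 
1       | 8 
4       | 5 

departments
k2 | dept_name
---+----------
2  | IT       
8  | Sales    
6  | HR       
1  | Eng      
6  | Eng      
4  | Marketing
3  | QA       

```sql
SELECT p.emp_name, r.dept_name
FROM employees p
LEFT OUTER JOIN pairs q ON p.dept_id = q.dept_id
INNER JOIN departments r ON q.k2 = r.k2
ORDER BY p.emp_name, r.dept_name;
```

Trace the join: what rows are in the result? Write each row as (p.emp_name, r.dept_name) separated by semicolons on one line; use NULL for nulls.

(Carol, Sales); (Mona, Eng); (Mona, HR); (Quinn, Sales); (Uma, Eng); (Uma, HR)

Joins associate left-to-right: employees LEFT JOIN pairs on dept_id gives 7 intermediate row(s).
Then INNER JOIN `departments r` on k2: keep only rows whose q.k2 appears in r.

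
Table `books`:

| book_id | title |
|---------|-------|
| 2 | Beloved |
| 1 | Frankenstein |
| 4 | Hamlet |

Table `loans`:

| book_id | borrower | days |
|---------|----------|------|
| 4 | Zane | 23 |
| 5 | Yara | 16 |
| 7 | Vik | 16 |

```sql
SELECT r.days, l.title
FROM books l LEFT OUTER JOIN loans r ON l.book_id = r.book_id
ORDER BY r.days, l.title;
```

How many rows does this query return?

3

LEFT JOIN keeps every row from `books`; unmatched rows get NULL for `loans`'s columns.
Matching on l.book_id = r.book_id.
- book_id=2: no r row matches, row kept with r columns NULL.
- book_id=1: no r row matches, row kept with r columns NULL.
- book_id=4: 1 matching r row(s), so 1 row(s) emitted.
Total: 1 matched + 2 padded = 3 rows.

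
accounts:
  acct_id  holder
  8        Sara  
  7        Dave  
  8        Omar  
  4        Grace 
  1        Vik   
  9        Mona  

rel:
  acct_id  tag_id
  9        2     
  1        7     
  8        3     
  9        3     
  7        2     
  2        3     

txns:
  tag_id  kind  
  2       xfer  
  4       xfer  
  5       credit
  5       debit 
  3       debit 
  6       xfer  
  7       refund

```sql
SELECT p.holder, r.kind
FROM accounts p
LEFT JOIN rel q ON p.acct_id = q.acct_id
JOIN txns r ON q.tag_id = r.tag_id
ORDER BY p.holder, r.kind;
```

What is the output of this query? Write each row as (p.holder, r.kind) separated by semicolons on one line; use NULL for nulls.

(Dave, xfer); (Mona, debit); (Mona, xfer); (Omar, debit); (Sara, debit); (Vik, refund)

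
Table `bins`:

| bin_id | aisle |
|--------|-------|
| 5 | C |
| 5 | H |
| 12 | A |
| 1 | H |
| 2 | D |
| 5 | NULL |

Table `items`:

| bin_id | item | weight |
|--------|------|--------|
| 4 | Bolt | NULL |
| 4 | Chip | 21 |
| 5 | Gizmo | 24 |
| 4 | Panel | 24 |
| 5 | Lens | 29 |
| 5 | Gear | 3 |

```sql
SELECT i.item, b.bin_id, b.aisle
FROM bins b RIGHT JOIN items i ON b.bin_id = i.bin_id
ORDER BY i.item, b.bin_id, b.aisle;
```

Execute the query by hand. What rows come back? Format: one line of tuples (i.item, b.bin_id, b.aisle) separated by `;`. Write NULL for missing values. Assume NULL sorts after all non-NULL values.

RIGHT JOIN keeps every row from `items`; unmatched rows get NULL for `bins`'s columns.
Matching on b.bin_id = i.bin_id.
- bin_id=5: 3 matching i row(s), so 3 row(s) emitted.
- bin_id=5: 3 matching i row(s), so 3 row(s) emitted.
- bin_id=12: no matching i row.
- bin_id=1: no matching i row.
- bin_id=2: no matching i row.
- bin_id=5: 3 matching i row(s), so 3 row(s) emitted.
- plus 3 unmatched i row(s), each kept with NULL b columns.

(Bolt, NULL, NULL); (Chip, NULL, NULL); (Gear, 5, C); (Gear, 5, H); (Gear, 5, NULL); (Gizmo, 5, C); (Gizmo, 5, H); (Gizmo, 5, NULL); (Lens, 5, C); (Lens, 5, H); (Lens, 5, NULL); (Panel, NULL, NULL)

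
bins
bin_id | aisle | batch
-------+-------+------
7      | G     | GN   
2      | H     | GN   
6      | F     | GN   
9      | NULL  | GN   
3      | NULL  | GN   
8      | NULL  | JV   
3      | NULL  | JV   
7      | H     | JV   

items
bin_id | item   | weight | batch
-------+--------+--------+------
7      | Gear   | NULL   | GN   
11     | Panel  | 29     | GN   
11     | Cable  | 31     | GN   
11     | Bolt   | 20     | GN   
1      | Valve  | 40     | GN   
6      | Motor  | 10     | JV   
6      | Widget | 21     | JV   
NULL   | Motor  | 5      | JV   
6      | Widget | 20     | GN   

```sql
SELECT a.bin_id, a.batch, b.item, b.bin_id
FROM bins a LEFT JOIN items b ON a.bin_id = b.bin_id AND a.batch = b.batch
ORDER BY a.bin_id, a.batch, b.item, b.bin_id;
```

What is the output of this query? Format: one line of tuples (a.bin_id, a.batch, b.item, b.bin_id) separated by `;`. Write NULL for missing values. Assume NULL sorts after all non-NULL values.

(2, GN, NULL, NULL); (3, GN, NULL, NULL); (3, JV, NULL, NULL); (6, GN, Widget, 6); (7, GN, Gear, 7); (7, JV, NULL, NULL); (8, JV, NULL, NULL); (9, GN, NULL, NULL)

LEFT JOIN keeps every row from `bins`; unmatched rows get NULL for `items`'s columns.
Matching on a.bin_id = b.bin_id AND a.batch = b.batch. A NULL in a compared column never satisfies the condition.
- a[0] bin_id=7, batch=GN → 1 match(es) in b → 1 row(s).
- a[1] bin_id=2, batch=GN → no match; kept with NULLs on the b side.
- a[2] bin_id=6, batch=GN → 1 match(es) in b → 1 row(s).
- a[3] bin_id=9, batch=GN → no match; kept with NULLs on the b side.
- a[4] bin_id=3, batch=GN → no match; kept with NULLs on the b side.
- a[5] bin_id=8, batch=JV → no match; kept with NULLs on the b side.
- a[6] bin_id=3, batch=JV → no match; kept with NULLs on the b side.
- a[7] bin_id=7, batch=JV → no match; kept with NULLs on the b side.
After projecting and ordering:
a.bin_id | a.batch | b.item | b.bin_id
2 | GN | NULL | NULL
3 | GN | NULL | NULL
3 | JV | NULL | NULL
6 | GN | Widget | 6
7 | GN | Gear | 7
7 | JV | NULL | NULL
8 | JV | NULL | NULL
9 | GN | NULL | NULL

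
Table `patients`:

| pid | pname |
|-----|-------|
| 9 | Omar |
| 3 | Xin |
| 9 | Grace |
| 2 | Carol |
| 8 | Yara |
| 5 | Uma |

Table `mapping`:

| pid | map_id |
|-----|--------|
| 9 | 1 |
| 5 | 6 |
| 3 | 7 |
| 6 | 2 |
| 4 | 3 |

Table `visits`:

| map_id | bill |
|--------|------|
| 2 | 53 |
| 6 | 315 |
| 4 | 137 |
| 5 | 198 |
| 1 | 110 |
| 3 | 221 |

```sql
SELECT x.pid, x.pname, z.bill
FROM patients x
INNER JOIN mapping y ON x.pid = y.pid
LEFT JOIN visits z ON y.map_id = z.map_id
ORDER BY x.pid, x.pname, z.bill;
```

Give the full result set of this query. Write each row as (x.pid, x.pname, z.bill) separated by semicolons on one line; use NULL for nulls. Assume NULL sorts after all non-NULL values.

(3, Xin, NULL); (5, Uma, 315); (9, Grace, 110); (9, Omar, 110)

Evaluate left to right. First `patients x INNER JOIN mapping y` on pid: 4 row(s).
Then LEFT JOIN `visits z` on map_id: each of those 4 rows is kept; rows whose y.map_id has no match in z get NULL for z's columns.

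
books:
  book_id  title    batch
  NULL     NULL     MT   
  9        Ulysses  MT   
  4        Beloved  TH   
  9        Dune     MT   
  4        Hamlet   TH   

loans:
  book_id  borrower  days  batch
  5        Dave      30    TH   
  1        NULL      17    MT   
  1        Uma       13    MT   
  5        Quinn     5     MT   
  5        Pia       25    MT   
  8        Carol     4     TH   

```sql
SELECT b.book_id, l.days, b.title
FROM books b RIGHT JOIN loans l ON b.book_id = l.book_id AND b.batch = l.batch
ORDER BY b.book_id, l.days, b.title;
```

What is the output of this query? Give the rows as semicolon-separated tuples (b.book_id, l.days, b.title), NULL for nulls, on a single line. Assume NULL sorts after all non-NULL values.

(NULL, 4, NULL); (NULL, 5, NULL); (NULL, 13, NULL); (NULL, 17, NULL); (NULL, 25, NULL); (NULL, 30, NULL)

RIGHT JOIN keeps every row from `loans`; unmatched rows get NULL for `books`'s columns.
Matching on b.book_id = l.book_id AND b.batch = l.batch. A NULL in a compared column never satisfies the condition.
- b (book_id=NULL, batch=MT) has no partner in l.
- b (book_id=9, batch=MT) has no partner in l.
- b (book_id=4, batch=TH) has no partner in l.
- b (book_id=9, batch=MT) has no partner in l.
- b (book_id=4, batch=TH) has no partner in l.
- 6 l row(s) had no b match → kept, b columns NULL.
After projecting and ordering:
b.book_id | l.days | b.title
NULL | 4 | NULL
NULL | 5 | NULL
NULL | 13 | NULL
NULL | 17 | NULL
NULL | 25 | NULL
NULL | 30 | NULL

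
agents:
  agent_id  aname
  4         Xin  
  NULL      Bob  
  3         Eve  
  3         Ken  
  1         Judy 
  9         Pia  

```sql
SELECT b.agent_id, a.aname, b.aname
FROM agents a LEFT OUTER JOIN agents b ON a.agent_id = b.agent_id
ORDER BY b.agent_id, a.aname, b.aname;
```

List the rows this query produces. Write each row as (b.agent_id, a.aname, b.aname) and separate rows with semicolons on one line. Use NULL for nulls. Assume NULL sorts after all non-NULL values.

LEFT JOIN keeps every row from `agents a`; unmatched rows get NULL for `agents b`'s columns.
Matching on a.agent_id = b.agent_id. A NULL in a compared column never satisfies the condition.
Matched pairs: 7; unmatched a rows kept: 1.

(1, Judy, Judy); (3, Eve, Eve); (3, Eve, Ken); (3, Ken, Eve); (3, Ken, Ken); (4, Xin, Xin); (9, Pia, Pia); (NULL, Bob, NULL)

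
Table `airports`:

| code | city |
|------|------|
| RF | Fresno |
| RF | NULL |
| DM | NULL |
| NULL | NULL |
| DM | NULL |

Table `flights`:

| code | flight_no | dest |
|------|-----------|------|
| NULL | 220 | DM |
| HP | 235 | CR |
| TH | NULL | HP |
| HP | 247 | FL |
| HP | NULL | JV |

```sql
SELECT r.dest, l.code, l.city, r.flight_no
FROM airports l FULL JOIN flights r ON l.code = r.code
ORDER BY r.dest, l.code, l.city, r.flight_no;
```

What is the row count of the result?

10

FULL OUTER JOIN keeps every row from both sides; unmatched rows get NULL for the other side's columns.
Matching on l.code = r.code. A NULL in a compared column never satisfies the condition.
- code=RF: no r row matches, row kept with r columns NULL.
- code=RF: no r row matches, row kept with r columns NULL.
- code=DM: no r row matches, row kept with r columns NULL.
- code=NULL: no r row matches, row kept with r columns NULL.
- code=DM: no r row matches, row kept with r columns NULL.
- 5 row(s) from r found no l partner → padded with NULL.
Total: 0 matched + 10 padded = 10 rows.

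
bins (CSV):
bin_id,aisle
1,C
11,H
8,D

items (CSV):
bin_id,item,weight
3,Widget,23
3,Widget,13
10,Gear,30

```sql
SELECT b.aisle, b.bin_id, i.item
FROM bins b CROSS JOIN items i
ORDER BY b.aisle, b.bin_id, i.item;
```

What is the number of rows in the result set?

9

CROSS JOIN pairs every row of `bins` with every row of `items`: 3 × 3 = 9 rows.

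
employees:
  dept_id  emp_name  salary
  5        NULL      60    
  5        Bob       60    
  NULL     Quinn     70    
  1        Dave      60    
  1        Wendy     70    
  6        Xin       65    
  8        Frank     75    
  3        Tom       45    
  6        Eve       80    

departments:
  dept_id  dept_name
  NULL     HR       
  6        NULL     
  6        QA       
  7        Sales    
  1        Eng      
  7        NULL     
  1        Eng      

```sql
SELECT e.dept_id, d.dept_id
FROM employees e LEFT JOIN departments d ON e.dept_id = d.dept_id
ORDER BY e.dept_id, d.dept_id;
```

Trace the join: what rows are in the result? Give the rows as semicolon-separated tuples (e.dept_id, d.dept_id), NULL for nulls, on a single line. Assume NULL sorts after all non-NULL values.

(1, 1); (1, 1); (1, 1); (1, 1); (3, NULL); (5, NULL); (5, NULL); (6, 6); (6, 6); (6, 6); (6, 6); (8, NULL); (NULL, NULL)

LEFT JOIN keeps every row from `employees`; unmatched rows get NULL for `departments`'s columns.
Matching on e.dept_id = d.dept_id. A NULL in a compared column never satisfies the condition.
- e row (dept_id=5): no match → kept, d columns NULL.
- e row (dept_id=5): no match → kept, d columns NULL.
- e row (dept_id=NULL): no match → kept, d columns NULL.
- e row (dept_id=1): matches 2 d row(s) → 2 output row(s).
- e row (dept_id=1): matches 2 d row(s) → 2 output row(s).
- e row (dept_id=6): matches 2 d row(s) → 2 output row(s).
- e row (dept_id=8): no match → kept, d columns NULL.
- e row (dept_id=3): no match → kept, d columns NULL.
- e row (dept_id=6): matches 2 d row(s) → 2 output row(s).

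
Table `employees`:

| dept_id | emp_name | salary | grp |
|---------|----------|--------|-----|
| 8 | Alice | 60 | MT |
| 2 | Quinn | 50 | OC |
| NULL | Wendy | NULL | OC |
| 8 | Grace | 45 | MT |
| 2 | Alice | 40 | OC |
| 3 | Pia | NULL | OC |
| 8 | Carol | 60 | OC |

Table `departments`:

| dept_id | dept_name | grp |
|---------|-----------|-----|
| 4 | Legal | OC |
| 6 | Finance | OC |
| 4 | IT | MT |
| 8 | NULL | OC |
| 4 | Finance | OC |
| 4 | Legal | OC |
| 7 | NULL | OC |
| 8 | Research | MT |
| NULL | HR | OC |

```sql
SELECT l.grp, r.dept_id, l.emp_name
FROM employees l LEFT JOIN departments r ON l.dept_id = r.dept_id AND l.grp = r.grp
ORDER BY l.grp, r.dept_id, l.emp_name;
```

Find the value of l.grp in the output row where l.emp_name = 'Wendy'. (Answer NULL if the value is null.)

OC

LEFT JOIN keeps every row from `employees`; unmatched rows get NULL for `departments`'s columns.
Matching on l.dept_id = r.dept_id AND l.grp = r.grp. A NULL in a compared column never satisfies the condition.
- l (dept_id=8, grp=MT) pairs with 1 row(s) of r.
- l (dept_id=2, grp=OC) has no partner → padded with NULL.
- l (dept_id=NULL, grp=OC) has no partner → padded with NULL.
- l (dept_id=8, grp=MT) pairs with 1 row(s) of r.
- l (dept_id=2, grp=OC) has no partner → padded with NULL.
- l (dept_id=3, grp=OC) has no partner → padded with NULL.
- l (dept_id=8, grp=OC) pairs with 1 row(s) of r.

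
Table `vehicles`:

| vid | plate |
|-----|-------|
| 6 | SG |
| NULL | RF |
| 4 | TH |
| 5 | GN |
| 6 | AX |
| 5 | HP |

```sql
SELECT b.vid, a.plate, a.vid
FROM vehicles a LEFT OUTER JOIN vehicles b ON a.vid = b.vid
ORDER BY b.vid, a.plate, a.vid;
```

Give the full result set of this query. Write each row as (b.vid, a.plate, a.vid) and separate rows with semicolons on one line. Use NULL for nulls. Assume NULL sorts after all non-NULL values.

(4, TH, 4); (5, GN, 5); (5, GN, 5); (5, HP, 5); (5, HP, 5); (6, AX, 6); (6, AX, 6); (6, SG, 6); (6, SG, 6); (NULL, RF, NULL)

LEFT JOIN keeps every row from `vehicles a`; unmatched rows get NULL for `vehicles b`'s columns.
Matching on a.vid = b.vid. A NULL in a compared column never satisfies the condition.
- vid=6: 2 matching b row(s), so 2 row(s) emitted.
- vid=NULL: no b row matches, row kept with b columns NULL.
- vid=4: 1 matching b row(s), so 1 row(s) emitted.
- vid=5: 2 matching b row(s), so 2 row(s) emitted.
- vid=6: 2 matching b row(s), so 2 row(s) emitted.
- vid=5: 2 matching b row(s), so 2 row(s) emitted.
After projecting and ordering:
b.vid | a.plate | a.vid
4 | TH | 4
5 | GN | 5
5 | GN | 5
5 | HP | 5
5 | HP | 5
6 | AX | 6
6 | AX | 6
6 | SG | 6
6 | SG | 6
NULL | RF | NULL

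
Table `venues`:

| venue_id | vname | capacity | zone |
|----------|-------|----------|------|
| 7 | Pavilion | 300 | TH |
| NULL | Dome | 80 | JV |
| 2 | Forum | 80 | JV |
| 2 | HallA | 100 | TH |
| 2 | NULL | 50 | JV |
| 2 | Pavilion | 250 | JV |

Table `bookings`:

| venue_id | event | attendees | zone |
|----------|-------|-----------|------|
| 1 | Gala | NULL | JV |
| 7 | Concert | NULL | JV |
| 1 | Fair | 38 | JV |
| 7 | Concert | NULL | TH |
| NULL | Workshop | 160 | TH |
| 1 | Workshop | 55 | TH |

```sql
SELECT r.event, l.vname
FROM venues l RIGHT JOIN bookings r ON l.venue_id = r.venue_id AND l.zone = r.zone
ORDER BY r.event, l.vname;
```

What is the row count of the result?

RIGHT JOIN keeps every row from `bookings`; unmatched rows get NULL for `venues`'s columns.
Matching on l.venue_id = r.venue_id AND l.zone = r.zone. A NULL in a compared column never satisfies the condition.
Matched pairs: 1; unmatched r rows kept: 5.
Total: 1 matched + 5 padded = 6 rows.

6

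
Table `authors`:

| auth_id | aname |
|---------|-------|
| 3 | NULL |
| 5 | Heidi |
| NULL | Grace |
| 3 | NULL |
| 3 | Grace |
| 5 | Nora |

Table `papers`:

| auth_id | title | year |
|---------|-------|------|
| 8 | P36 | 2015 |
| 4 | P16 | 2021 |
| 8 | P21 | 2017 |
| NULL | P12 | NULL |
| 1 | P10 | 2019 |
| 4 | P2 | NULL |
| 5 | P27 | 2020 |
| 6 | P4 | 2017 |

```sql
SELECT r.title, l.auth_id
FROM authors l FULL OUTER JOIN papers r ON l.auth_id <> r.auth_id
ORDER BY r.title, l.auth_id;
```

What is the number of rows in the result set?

35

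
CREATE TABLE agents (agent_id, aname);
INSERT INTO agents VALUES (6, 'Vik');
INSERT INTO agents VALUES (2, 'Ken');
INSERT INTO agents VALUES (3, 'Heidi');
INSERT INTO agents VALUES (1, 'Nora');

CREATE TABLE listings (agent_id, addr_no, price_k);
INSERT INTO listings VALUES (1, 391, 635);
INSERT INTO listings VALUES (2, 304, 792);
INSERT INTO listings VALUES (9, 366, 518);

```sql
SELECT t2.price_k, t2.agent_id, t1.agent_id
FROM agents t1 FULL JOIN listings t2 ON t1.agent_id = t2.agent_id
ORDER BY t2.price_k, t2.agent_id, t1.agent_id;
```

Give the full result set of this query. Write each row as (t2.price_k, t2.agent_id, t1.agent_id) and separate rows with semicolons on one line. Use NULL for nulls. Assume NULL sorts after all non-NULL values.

FULL OUTER JOIN keeps every row from both sides; unmatched rows get NULL for the other side's columns.
Matching on t1.agent_id = t2.agent_id.
- t1 (agent_id=6) has no partner → padded with NULL.
- t1 (agent_id=2) pairs with 1 row(s) of t2.
- t1 (agent_id=3) has no partner → padded with NULL.
- t1 (agent_id=1) pairs with 1 row(s) of t2.
- 1 t2 row(s) had no t1 match → kept, t1 columns NULL.
After projecting and ordering:
t2.price_k | t2.agent_id | t1.agent_id
518 | 9 | NULL
635 | 1 | 1
792 | 2 | 2
NULL | NULL | 3
NULL | NULL | 6

(518, 9, NULL); (635, 1, 1); (792, 2, 2); (NULL, NULL, 3); (NULL, NULL, 6)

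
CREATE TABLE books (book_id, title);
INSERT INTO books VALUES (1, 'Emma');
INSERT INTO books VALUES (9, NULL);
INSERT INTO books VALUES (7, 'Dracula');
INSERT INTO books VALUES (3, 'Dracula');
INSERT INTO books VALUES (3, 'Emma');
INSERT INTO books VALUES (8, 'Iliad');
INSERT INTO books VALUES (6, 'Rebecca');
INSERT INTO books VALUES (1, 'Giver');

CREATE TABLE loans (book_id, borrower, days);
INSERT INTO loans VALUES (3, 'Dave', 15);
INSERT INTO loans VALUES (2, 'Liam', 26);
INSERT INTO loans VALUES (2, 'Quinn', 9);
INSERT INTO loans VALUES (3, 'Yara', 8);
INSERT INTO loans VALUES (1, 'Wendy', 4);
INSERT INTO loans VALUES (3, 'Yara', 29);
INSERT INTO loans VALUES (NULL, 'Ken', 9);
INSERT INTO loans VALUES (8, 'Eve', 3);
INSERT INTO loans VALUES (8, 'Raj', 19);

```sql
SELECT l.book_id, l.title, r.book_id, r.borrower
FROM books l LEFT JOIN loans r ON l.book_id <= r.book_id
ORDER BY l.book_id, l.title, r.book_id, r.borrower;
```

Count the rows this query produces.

LEFT JOIN keeps every row from `books`; unmatched rows get NULL for `loans`'s columns.
Matching on l.book_id <= r.book_id. A NULL in a compared column never satisfies the condition.
- l row (book_id=1): matches 8 r row(s) → 8 output row(s).
- l row (book_id=9): no match → kept, r columns NULL.
- l row (book_id=7): matches 2 r row(s) → 2 output row(s).
- l row (book_id=3): matches 5 r row(s) → 5 output row(s).
- l row (book_id=3): matches 5 r row(s) → 5 output row(s).
- l row (book_id=8): matches 2 r row(s) → 2 output row(s).
- l row (book_id=6): matches 2 r row(s) → 2 output row(s).
- l row (book_id=1): matches 8 r row(s) → 8 output row(s).
Total: 32 matched + 1 padded = 33 rows.

33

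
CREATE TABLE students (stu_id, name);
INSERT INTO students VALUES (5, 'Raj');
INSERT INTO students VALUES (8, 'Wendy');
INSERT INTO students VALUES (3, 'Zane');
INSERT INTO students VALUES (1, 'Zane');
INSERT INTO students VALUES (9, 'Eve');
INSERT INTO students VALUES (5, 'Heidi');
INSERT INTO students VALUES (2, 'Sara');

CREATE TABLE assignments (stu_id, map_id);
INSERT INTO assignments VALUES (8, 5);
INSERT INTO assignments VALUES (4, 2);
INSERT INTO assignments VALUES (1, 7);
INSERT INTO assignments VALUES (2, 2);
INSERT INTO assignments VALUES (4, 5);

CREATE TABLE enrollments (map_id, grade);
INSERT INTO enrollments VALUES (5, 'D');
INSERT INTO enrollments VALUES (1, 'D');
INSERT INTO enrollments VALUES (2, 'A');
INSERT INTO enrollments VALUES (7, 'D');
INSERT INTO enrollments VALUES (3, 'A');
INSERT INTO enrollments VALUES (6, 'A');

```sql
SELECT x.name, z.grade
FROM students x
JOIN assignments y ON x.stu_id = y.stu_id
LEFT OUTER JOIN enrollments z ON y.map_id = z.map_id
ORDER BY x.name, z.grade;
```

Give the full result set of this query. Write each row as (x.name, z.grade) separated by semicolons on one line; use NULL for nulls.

(Sara, A); (Wendy, D); (Zane, D)

Step 1 — x INNER JOIN y on stu_id → 3 row(s).
Then LEFT JOIN `enrollments z` on map_id: each of those 3 rows is kept; rows whose y.map_id has no match in z get NULL for z's columns.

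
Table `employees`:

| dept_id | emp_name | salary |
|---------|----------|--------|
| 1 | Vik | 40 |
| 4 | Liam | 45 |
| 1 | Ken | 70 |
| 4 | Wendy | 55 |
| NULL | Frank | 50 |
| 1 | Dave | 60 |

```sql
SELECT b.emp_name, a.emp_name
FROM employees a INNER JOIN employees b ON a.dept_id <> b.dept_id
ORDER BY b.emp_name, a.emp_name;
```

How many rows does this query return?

12

INNER JOIN keeps only pairs where the ON condition holds.
Matching on a.dept_id <> b.dept_id. A NULL in a compared column never satisfies the condition.
- dept_id=1: 2 matching b row(s), so 2 row(s) emitted.
- dept_id=4: 3 matching b row(s), so 3 row(s) emitted.
- dept_id=1: 2 matching b row(s), so 2 row(s) emitted.
- dept_id=4: 3 matching b row(s), so 3 row(s) emitted.
- dept_id=NULL: no matching b row, dropped.
- dept_id=1: 2 matching b row(s), so 2 row(s) emitted.
Total: 12 rows.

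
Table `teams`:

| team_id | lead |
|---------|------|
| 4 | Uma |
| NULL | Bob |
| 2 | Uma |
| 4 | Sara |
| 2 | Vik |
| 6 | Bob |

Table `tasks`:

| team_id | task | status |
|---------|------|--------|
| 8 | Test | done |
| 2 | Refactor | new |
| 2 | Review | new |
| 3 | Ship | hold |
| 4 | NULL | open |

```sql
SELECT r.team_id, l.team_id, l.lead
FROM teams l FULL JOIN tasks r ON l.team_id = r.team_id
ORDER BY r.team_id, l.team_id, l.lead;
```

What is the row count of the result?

FULL OUTER JOIN keeps every row from both sides; unmatched rows get NULL for the other side's columns.
Matching on l.team_id = r.team_id. A NULL in a compared column never satisfies the condition.
- l row (team_id=4): matches 1 r row(s) → 1 output row(s).
- l row (team_id=NULL): no match → kept, r columns NULL.
- l row (team_id=2): matches 2 r row(s) → 2 output row(s).
- l row (team_id=4): matches 1 r row(s) → 1 output row(s).
- l row (team_id=2): matches 2 r row(s) → 2 output row(s).
- l row (team_id=6): no match → kept, r columns NULL.
- 2 row(s) from r found no l partner → padded with NULL.
Total: 6 matched + 4 padded = 10 rows.

10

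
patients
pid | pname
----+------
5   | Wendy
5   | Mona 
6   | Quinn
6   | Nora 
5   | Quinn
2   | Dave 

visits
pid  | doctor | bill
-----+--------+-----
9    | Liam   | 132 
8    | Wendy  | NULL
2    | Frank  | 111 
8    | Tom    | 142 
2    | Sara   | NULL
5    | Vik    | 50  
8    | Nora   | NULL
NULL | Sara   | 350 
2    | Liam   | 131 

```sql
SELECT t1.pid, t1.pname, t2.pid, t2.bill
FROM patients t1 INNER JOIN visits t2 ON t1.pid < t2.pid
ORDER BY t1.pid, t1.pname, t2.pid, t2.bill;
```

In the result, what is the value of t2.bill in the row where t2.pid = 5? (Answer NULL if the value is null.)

50

INNER JOIN keeps only pairs where the ON condition holds.
Matching on t1.pid < t2.pid. A NULL in a compared column never satisfies the condition.
- t1[0] pid=5 → 4 match(es) in t2 → 4 row(s).
- t1[1] pid=5 → 4 match(es) in t2 → 4 row(s).
- t1[2] pid=6 → 4 match(es) in t2 → 4 row(s).
- t1[3] pid=6 → 4 match(es) in t2 → 4 row(s).
- t1[4] pid=5 → 4 match(es) in t2 → 4 row(s).
- t1[5] pid=2 → 5 match(es) in t2 → 5 row(s).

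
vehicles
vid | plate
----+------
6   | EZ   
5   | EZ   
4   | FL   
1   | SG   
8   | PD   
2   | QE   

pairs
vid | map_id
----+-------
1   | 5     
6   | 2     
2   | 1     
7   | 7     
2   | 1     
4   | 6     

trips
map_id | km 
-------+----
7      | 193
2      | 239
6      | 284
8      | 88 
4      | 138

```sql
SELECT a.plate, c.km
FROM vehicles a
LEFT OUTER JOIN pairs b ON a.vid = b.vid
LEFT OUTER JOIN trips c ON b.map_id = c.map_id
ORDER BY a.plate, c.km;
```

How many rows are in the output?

7

Step 1 — a LEFT JOIN b on vid → 7 row(s).
Then LEFT JOIN `trips c` on map_id: each of those 7 rows is kept; rows whose b.map_id has no match in c get NULL for c's columns.
Result: 7 row(s).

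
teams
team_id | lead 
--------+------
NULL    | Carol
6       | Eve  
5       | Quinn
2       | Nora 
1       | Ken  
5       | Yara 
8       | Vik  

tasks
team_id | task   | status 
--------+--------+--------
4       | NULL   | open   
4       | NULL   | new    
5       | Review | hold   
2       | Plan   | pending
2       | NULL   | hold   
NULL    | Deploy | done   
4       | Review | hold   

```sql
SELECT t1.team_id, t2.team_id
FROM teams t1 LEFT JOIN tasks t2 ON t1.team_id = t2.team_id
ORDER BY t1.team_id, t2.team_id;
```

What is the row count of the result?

8

LEFT JOIN keeps every row from `teams`; unmatched rows get NULL for `tasks`'s columns.
Matching on t1.team_id = t2.team_id. A NULL in a compared column never satisfies the condition.
- team_id=NULL: no t2 row matches, row kept with t2 columns NULL.
- team_id=6: no t2 row matches, row kept with t2 columns NULL.
- team_id=5: 1 matching t2 row(s), so 1 row(s) emitted.
- team_id=2: 2 matching t2 row(s), so 2 row(s) emitted.
- team_id=1: no t2 row matches, row kept with t2 columns NULL.
- team_id=5: 1 matching t2 row(s), so 1 row(s) emitted.
- team_id=8: no t2 row matches, row kept with t2 columns NULL.
Total: 4 matched + 4 padded = 8 rows.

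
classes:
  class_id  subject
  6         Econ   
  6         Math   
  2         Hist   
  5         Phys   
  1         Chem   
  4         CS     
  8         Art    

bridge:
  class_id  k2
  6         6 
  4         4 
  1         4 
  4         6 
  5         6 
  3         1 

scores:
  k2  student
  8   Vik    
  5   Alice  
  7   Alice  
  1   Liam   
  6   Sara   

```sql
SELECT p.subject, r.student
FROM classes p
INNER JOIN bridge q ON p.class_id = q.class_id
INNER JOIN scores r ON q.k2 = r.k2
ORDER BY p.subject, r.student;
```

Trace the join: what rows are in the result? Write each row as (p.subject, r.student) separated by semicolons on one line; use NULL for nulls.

Evaluate left to right. First `classes p INNER JOIN bridge q` on class_id: 6 row(s).
Then INNER JOIN `scores r` on k2: keep only rows whose q.k2 appears in r.

(CS, Sara); (Econ, Sara); (Math, Sara); (Phys, Sara)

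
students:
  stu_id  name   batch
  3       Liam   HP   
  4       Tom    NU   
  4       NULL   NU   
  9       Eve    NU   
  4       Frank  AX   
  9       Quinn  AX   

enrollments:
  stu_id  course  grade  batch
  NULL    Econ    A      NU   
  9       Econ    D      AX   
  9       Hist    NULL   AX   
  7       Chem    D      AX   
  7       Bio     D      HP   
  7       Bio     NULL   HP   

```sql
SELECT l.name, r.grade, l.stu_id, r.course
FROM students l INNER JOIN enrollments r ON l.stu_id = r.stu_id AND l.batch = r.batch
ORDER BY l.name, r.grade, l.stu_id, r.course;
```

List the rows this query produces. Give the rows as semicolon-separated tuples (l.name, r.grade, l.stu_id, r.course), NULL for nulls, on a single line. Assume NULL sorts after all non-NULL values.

INNER JOIN keeps only pairs where the ON condition holds.
Matching on l.stu_id = r.stu_id AND l.batch = r.batch. A NULL in a compared column never satisfies the condition.
Matched pairs: 2.

(Quinn, D, 9, Econ); (Quinn, NULL, 9, Hist)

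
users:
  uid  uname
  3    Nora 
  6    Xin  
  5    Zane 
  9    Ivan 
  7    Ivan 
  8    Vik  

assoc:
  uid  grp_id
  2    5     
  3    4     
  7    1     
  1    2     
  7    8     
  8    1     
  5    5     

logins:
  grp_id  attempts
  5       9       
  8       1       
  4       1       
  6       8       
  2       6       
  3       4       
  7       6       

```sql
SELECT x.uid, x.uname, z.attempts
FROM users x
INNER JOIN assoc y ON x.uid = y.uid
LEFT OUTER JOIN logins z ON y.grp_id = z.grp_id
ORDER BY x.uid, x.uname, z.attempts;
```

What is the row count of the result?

Step 1 — x INNER JOIN y on uid → 5 row(s).
Then LEFT JOIN `logins z` on grp_id: each of those 5 rows is kept; rows whose y.grp_id has no match in z get NULL for z's columns.
Result: 5 row(s).

5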